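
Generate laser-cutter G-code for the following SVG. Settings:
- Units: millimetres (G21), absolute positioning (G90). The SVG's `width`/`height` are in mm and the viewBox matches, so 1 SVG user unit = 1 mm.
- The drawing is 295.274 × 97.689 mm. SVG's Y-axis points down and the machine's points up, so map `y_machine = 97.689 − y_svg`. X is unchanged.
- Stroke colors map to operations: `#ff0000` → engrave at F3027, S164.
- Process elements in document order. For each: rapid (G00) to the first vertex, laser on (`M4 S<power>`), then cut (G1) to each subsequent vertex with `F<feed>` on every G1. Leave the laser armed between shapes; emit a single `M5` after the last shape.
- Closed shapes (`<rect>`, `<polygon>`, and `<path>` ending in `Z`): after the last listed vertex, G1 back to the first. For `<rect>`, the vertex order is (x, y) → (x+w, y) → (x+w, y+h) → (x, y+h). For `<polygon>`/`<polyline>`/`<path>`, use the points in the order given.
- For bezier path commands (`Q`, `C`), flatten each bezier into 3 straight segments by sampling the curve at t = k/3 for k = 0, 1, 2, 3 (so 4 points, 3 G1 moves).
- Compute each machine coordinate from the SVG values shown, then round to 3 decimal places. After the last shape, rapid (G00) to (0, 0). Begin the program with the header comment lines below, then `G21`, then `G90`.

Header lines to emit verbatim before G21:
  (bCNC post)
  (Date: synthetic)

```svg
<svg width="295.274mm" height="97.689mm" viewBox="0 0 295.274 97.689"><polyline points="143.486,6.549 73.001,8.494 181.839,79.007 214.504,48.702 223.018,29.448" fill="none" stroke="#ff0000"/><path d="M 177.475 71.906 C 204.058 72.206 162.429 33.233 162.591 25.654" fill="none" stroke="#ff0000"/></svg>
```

Since the viewBox matches the mm dimensions, user units are millimetres directly. The only transform is the Y-flip y_m = 97.689 − y_svg.

Shape 1 is a open polyline drawn with `<polyline>`. Its stroke #ff0000 means engrave at S164, F3027. After flipping Y the toolpath is (143.486,91.140) → (73.001,89.195) → (181.839,18.682) → (214.504,48.987) → (223.018,68.241).

Shape 2 is a cubic bezier drawn with `<path>`. Its stroke #ff0000 means engrave at S164, F3027. After flipping Y the toolpath is (177.475,25.783) → (185.395,35.957) → (172.285,56.609) → (162.591,72.035).

(bCNC post)
(Date: synthetic)
G21
G90
G00 X143.486 Y91.140
M4 S164
G1 X73.001 Y89.195 F3027
G1 X181.839 Y18.682 F3027
G1 X214.504 Y48.987 F3027
G1 X223.018 Y68.241 F3027
G00 X177.475 Y25.783
M4 S164
G1 X185.395 Y35.957 F3027
G1 X172.285 Y56.609 F3027
G1 X162.591 Y72.035 F3027
M5
G00 X0.000 Y0.000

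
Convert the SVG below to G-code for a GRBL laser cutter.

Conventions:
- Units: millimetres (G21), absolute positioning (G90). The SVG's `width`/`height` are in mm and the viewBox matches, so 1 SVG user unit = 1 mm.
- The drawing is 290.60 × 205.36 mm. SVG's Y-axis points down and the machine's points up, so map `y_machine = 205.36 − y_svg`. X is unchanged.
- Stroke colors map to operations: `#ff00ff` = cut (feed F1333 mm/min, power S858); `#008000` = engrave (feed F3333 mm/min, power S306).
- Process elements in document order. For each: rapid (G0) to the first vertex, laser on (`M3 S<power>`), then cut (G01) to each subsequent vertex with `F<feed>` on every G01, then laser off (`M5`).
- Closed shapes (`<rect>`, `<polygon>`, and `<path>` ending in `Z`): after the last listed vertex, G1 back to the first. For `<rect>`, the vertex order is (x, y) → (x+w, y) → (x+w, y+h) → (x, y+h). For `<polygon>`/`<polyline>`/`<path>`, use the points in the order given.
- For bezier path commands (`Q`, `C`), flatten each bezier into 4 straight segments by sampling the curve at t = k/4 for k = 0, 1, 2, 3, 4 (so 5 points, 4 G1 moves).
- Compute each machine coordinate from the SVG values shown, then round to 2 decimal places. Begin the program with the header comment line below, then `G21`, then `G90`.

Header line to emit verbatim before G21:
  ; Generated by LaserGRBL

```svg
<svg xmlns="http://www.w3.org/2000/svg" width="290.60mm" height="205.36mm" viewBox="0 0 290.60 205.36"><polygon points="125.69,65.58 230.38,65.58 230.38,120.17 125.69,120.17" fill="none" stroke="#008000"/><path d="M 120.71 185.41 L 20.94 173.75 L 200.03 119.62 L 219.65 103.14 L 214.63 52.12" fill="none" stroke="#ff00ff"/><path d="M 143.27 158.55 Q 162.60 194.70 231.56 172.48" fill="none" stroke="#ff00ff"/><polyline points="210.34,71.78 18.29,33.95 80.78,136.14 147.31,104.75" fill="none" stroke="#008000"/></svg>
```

Since the viewBox matches the mm dimensions, user units are millimetres directly. The only transform is the Y-flip y_m = 205.36 − y_svg.

Shape 1 is a rectangle drawn with `<polygon>`. Its stroke #008000 means engrave at S306, F3333. After flipping Y the toolpath is (125.69,139.78) → (230.38,139.78) → (230.38,85.19) → (125.69,85.19) → (125.69,139.78), returning to the start.

Shape 2 is a open polyline drawn with `<path>`. Its stroke #ff00ff means cut at S858, F1333. After flipping Y the toolpath is (120.71,19.95) → (20.94,31.61) → (200.03,85.74) → (219.65,102.22) → (214.63,153.24).

Shape 3 is a quadratic bezier drawn with `<path>`. Its stroke #ff00ff means cut at S858, F1333. After flipping Y the toolpath is (143.27,46.81) → (156.04,32.38) → (175.01,25.25) → (200.18,25.42) → (231.56,32.88).

Shape 4 is a open polyline drawn with `<polyline>`. Its stroke #008000 means engrave at S306, F3333. After flipping Y the toolpath is (210.34,133.58) → (18.29,171.41) → (80.78,69.22) → (147.31,100.61).

; Generated by LaserGRBL
G21
G90
G0 X125.69 Y139.78
M3 S306
G01 X230.38 Y139.78 F3333
G01 X230.38 Y85.19 F3333
G01 X125.69 Y85.19 F3333
G01 X125.69 Y139.78 F3333
M5
G0 X120.71 Y19.95
M3 S858
G01 X20.94 Y31.61 F1333
G01 X200.03 Y85.74 F1333
G01 X219.65 Y102.22 F1333
G01 X214.63 Y153.24 F1333
M5
G0 X143.27 Y46.81
M3 S858
G01 X156.04 Y32.38 F1333
G01 X175.01 Y25.25 F1333
G01 X200.18 Y25.42 F1333
G01 X231.56 Y32.88 F1333
M5
G0 X210.34 Y133.58
M3 S306
G01 X18.29 Y171.41 F3333
G01 X80.78 Y69.22 F3333
G01 X147.31 Y100.61 F3333
M5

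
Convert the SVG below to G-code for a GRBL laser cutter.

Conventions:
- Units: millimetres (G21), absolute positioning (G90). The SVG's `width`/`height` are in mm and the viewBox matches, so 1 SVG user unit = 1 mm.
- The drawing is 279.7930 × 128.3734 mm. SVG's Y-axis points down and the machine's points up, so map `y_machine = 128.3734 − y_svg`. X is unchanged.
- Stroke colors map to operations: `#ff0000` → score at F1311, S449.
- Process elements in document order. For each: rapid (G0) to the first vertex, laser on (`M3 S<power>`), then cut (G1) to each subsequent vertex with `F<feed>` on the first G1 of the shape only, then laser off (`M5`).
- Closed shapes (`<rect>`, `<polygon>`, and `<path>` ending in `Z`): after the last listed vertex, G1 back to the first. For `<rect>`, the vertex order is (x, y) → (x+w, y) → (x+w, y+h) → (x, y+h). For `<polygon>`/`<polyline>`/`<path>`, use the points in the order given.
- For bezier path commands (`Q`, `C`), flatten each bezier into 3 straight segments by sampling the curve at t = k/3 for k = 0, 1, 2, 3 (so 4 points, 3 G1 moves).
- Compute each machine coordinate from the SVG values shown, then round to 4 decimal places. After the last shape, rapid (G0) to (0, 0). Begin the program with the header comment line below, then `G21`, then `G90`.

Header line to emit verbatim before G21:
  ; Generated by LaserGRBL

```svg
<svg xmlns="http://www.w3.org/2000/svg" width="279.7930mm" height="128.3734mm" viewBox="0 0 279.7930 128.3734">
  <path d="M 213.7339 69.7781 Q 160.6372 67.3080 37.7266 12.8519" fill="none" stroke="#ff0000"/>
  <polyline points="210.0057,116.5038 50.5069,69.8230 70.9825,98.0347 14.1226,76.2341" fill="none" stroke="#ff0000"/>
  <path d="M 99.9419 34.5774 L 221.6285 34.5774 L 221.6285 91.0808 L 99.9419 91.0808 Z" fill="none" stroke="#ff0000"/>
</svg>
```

Since the viewBox matches the mm dimensions, user units are millimetres directly. The only transform is the Y-flip y_m = 128.3734 − y_svg.

Shape 1 is a quadratic bezier drawn with `<path>`. Its stroke #ff0000 means score at S449, F1311. After flipping Y the toolpath is (213.7339,58.5953) → (170.5790,66.0183) → (111.9099,84.9937) → (37.7266,115.5215).

Shape 2 is a open polyline drawn with `<polyline>`. Its stroke #ff0000 means score at S449, F1311. After flipping Y the toolpath is (210.0057,11.8696) → (50.5069,58.5504) → (70.9825,30.3387) → (14.1226,52.1393).

Shape 3 is a rectangle drawn with `<path>`. Its stroke #ff0000 means score at S449, F1311. After flipping Y the toolpath is (99.9419,93.7960) → (221.6285,93.7960) → (221.6285,37.2926) → (99.9419,37.2926) → (99.9419,93.7960), returning to the start.

; Generated by LaserGRBL
G21
G90
G0 X213.7339 Y58.5953
M3 S449
G1 X170.5790 Y66.0183 F1311
G1 X111.9099 Y84.9937
G1 X37.7266 Y115.5215
M5
G0 X210.0057 Y11.8696
M3 S449
G1 X50.5069 Y58.5504 F1311
G1 X70.9825 Y30.3387
G1 X14.1226 Y52.1393
M5
G0 X99.9419 Y93.7960
M3 S449
G1 X221.6285 Y93.7960 F1311
G1 X221.6285 Y37.2926
G1 X99.9419 Y37.2926
G1 X99.9419 Y93.7960
M5
G0 X0.0000 Y0.0000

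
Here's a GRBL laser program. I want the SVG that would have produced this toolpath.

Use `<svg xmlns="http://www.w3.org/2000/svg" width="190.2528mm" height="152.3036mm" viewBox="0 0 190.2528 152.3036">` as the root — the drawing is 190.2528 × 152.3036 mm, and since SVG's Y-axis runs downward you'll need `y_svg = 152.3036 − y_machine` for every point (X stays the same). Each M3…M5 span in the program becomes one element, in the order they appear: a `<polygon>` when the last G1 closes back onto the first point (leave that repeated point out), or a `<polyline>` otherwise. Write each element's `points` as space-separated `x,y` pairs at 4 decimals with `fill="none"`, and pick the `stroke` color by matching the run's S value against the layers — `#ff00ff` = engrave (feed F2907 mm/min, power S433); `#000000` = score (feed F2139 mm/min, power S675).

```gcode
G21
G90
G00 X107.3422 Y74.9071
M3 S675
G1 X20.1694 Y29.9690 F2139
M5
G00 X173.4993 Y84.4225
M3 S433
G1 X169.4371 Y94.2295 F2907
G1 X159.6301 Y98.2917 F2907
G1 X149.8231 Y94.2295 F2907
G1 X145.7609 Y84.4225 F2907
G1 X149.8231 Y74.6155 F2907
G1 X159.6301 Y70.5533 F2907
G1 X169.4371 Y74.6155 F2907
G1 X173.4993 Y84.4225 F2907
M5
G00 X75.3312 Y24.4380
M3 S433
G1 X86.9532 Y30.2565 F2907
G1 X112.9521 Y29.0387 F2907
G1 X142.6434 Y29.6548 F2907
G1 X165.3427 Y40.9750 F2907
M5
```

<svg xmlns="http://www.w3.org/2000/svg" width="190.2528mm" height="152.3036mm" viewBox="0 0 190.2528 152.3036">
  <polyline points="107.3422,77.3965 20.1694,122.3346" fill="none" stroke="#000000"/>
  <polygon points="173.4993,67.8811 169.4371,58.0741 159.6301,54.0119 149.8231,58.0741 145.7609,67.8811 149.8231,77.6881 159.6301,81.7503 169.4371,77.6881" fill="none" stroke="#ff00ff"/>
  <polyline points="75.3312,127.8656 86.9532,122.0471 112.9521,123.2649 142.6434,122.6488 165.3427,111.3286" fill="none" stroke="#ff00ff"/>
</svg>

y_svg = 152.3036 − y_m.

[1] S675→`#000000` (score); open run; points: 107.3422,77.3965 20.1694,122.3346

[2] S433→`#ff00ff` (engrave); closed run; points: 173.4993,67.8811 169.4371,58.0741 159.6301,54.0119 149.8231,58.0741 145.7609,67.8811 149.8231,77.6881 159.6301,81.7503 169.4371,77.6881

[3] S433→`#ff00ff` (engrave); open run; points: 75.3312,127.8656 86.9532,122.0471 112.9521,123.2649 142.6434,122.6488 165.3427,111.3286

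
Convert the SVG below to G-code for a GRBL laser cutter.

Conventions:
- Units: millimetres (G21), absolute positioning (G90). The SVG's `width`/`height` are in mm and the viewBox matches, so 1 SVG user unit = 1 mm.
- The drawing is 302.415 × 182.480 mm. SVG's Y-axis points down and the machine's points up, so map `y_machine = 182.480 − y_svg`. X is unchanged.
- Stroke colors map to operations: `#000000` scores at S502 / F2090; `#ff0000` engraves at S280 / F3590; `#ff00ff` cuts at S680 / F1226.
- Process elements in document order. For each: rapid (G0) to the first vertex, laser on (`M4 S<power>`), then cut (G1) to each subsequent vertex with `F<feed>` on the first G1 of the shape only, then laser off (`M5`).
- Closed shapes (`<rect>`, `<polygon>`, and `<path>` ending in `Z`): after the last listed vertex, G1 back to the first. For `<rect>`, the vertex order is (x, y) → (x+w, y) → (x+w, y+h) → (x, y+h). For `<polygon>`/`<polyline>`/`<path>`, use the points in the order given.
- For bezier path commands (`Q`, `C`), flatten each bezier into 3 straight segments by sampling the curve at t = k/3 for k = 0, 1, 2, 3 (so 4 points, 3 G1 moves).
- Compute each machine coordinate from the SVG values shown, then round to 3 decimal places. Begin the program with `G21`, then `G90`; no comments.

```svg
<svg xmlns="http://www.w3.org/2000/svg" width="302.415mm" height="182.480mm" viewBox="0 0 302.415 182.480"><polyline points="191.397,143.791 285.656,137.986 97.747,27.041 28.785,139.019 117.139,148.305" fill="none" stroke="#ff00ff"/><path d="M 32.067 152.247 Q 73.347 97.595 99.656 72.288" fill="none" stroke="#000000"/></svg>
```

G21
G90
G0 X191.397 Y38.689
M4 S680
G1 X285.656 Y44.494 F1226
G1 X97.747 Y155.439
G1 X28.785 Y43.461
G1 X117.139 Y34.175
M5
G0 X32.067 Y30.233
M4 S502
G1 X57.924 Y63.407 F2090
G1 X80.453 Y90.060
G1 X99.656 Y110.192
M5

1 u = 1 mm; y_m = 182.480 − y.

[1] `<polyline>` open polyline, #ff00ff→cut S680 F1226: (191.397,38.689) → (285.656,44.494) → (97.747,155.439) → (28.785,43.461) → (117.139,34.175)

[2] `<path>` quadratic bezier, #000000→score S502 F2090: (32.067,30.233) → (57.924,63.407) → (80.453,90.060) → (99.656,110.192)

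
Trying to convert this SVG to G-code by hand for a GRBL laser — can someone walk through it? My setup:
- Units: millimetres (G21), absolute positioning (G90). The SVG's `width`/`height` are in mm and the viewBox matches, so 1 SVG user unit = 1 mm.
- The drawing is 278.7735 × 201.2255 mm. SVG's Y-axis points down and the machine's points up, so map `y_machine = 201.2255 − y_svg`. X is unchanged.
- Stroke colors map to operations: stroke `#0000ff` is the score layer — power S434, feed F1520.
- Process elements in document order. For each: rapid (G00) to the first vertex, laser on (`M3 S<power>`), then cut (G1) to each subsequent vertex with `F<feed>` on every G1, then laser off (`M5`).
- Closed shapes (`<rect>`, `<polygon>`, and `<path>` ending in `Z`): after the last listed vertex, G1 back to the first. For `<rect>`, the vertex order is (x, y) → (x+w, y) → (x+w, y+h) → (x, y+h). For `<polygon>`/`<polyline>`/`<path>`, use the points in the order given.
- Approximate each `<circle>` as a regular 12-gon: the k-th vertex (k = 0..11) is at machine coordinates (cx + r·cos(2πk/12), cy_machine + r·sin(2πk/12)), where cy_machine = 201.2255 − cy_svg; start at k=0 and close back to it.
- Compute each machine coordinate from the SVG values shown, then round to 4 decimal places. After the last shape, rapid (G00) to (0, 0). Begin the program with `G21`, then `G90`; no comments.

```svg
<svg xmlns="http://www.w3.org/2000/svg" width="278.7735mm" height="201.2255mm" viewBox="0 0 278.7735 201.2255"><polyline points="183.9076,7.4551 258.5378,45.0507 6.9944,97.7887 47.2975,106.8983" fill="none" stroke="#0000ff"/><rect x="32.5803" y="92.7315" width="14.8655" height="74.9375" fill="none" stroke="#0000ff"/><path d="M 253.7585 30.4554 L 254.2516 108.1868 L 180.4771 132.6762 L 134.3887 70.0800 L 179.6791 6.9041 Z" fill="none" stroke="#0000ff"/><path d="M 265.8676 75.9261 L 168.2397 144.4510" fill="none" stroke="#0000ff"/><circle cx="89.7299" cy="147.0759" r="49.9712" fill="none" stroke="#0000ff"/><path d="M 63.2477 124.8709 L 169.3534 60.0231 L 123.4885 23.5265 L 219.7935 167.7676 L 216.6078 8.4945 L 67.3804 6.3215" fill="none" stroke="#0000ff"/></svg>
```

G21
G90
G00 X183.9076 Y193.7704
M3 S434
G1 X258.5378 Y156.1748 F1520
G1 X6.9944 Y103.4368 F1520
G1 X47.2975 Y94.3272 F1520
M5
G00 X32.5803 Y108.4940
M3 S434
G1 X47.4458 Y108.4940 F1520
G1 X47.4458 Y33.5565 F1520
G1 X32.5803 Y33.5565 F1520
G1 X32.5803 Y108.4940 F1520
M5
G00 X253.7585 Y170.7701
M3 S434
G1 X254.2516 Y93.0387 F1520
G1 X180.4771 Y68.5493 F1520
G1 X134.3887 Y131.1455 F1520
G1 X179.6791 Y194.3214 F1520
G1 X253.7585 Y170.7701 F1520
M5
G00 X265.8676 Y125.2994
M3 S434
G1 X168.2397 Y56.7745 F1520
M5
G00 X139.7011 Y54.1496
M3 S434
G1 X133.0062 Y79.1352 F1520
G1 X114.7155 Y97.4259 F1520
G1 X89.7299 Y104.1208 F1520
G1 X64.7443 Y97.4259 F1520
G1 X46.4536 Y79.1352 F1520
G1 X39.7587 Y54.1496 F1520
G1 X46.4536 Y29.1640 F1520
G1 X64.7443 Y10.8733 F1520
G1 X89.7299 Y4.1784 F1520
G1 X114.7155 Y10.8733 F1520
G1 X133.0062 Y29.1640 F1520
G1 X139.7011 Y54.1496 F1520
M5
G00 X63.2477 Y76.3546
M3 S434
G1 X169.3534 Y141.2024 F1520
G1 X123.4885 Y177.6990 F1520
G1 X219.7935 Y33.4579 F1520
G1 X216.6078 Y192.7310 F1520
G1 X67.3804 Y194.9040 F1520
M5
G00 X0.0000 Y0.0000

Since the viewBox matches the mm dimensions, user units are millimetres directly. The only transform is the Y-flip y_m = 201.2255 − y_svg.

Shape 1 is a open polyline drawn with `<polyline>`. Its stroke #0000ff means score at S434, F1520. After flipping Y the toolpath is (183.9076,193.7704) → (258.5378,156.1748) → (6.9944,103.4368) → (47.2975,94.3272).

Shape 2 is a rectangle drawn with `<rect>`. Its stroke #0000ff means score at S434, F1520. After flipping Y the toolpath is (32.5803,108.4940) → (47.4458,108.4940) → (47.4458,33.5565) → (32.5803,33.5565) → (32.5803,108.4940), returning to the start.

Shape 3 is a regular polygon drawn with `<path>`. Its stroke #0000ff means score at S434, F1520. After flipping Y the toolpath is (253.7585,170.7701) → (254.2516,93.0387) → (180.4771,68.5493) → (134.3887,131.1455) → (179.6791,194.3214) → (253.7585,170.7701), returning to the start.

Shape 4 is a line segment drawn with `<path>`. Its stroke #0000ff means score at S434, F1520. After flipping Y the toolpath is (265.8676,125.2994) → (168.2397,56.7745).

Shape 5 is a circle drawn with `<circle>`. Its stroke #0000ff means score at S434, F1520. After flipping Y the toolpath is (139.7011,54.1496) → (133.0062,79.1352) → (114.7155,97.4259) → (89.7299,104.1208) → (64.7443,97.4259) → (46.4536,79.1352) → (39.7587,54.1496) → (46.4536,29.1640) → (64.7443,10.8733) → (89.7299,4.1784) → (114.7155,10.8733) → (133.0062,29.1640) → (139.7011,54.1496), returning to the start.

Shape 6 is a open polyline drawn with `<path>`. Its stroke #0000ff means score at S434, F1520. After flipping Y the toolpath is (63.2477,76.3546) → (169.3534,141.2024) → (123.4885,177.6990) → (219.7935,33.4579) → (216.6078,192.7310) → (67.3804,194.9040).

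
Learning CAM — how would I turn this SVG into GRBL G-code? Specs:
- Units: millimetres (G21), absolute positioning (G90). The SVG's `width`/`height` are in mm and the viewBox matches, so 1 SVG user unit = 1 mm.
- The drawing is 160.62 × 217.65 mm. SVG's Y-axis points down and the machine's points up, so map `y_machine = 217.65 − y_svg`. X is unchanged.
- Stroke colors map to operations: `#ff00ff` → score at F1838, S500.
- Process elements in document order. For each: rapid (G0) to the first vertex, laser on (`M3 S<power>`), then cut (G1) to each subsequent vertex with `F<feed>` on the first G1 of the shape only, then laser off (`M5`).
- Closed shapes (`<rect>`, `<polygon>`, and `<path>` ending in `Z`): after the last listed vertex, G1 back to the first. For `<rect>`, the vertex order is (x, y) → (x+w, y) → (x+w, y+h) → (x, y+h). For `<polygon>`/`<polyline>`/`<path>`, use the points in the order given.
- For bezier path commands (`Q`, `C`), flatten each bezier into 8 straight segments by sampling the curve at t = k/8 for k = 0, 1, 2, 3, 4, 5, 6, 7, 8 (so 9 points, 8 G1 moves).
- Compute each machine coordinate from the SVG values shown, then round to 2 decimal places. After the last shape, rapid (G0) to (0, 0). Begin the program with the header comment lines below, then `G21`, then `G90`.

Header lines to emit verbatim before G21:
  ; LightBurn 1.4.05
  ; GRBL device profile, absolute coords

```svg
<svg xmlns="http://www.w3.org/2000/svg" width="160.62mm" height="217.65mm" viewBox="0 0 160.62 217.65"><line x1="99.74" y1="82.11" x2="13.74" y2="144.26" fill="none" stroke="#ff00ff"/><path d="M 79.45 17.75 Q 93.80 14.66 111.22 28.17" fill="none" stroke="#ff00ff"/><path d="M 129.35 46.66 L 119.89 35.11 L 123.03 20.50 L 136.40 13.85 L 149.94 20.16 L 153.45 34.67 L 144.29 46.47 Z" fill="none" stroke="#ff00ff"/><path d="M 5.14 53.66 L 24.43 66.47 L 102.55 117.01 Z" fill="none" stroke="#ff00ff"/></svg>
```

; LightBurn 1.4.05
; GRBL device profile, absolute coords
G21
G90
G0 X99.74 Y135.54
M3 S500
G1 X13.74 Y73.39 F1838
M5
G0 X79.45 Y199.90
M3 S500
G1 X83.09 Y200.41 F1838
G1 X86.82 Y200.41
G1 X90.64 Y199.88
G1 X94.57 Y198.84
G1 X98.59 Y197.28
G1 X102.70 Y195.20
G1 X106.91 Y192.60
G1 X111.22 Y189.48
M5
G0 X129.35 Y170.99
M3 S500
G1 X119.89 Y182.54 F1838
G1 X123.03 Y197.15
G1 X136.40 Y203.80
G1 X149.94 Y197.49
G1 X153.45 Y182.98
G1 X144.29 Y171.18
G1 X129.35 Y170.99
M5
G0 X5.14 Y163.99
M3 S500
G1 X24.43 Y151.18 F1838
G1 X102.55 Y100.64
G1 X5.14 Y163.99
M5
G0 X0.00 Y0.00

1 u = 1 mm; y_m = 217.65 − y.

[1] `<line>` line segment, #ff00ff→score S500 F1838: (99.74,135.54) → (13.74,73.39)

[2] `<path>` quadratic bezier, #ff00ff→score S500 F1838: (79.45,199.90) → (83.09,200.41) → (86.82,200.41) → (90.64,199.88) → (94.57,198.84) → (98.59,197.28) → (102.70,195.20) → (106.91,192.60) → (111.22,189.48)

[3] `<path>` regular polygon, #ff00ff→score S500 F1838: (129.35,170.99) → (119.89,182.54) → (123.03,197.15) → (136.40,203.80) → (149.94,197.49) → (153.45,182.98) → (144.29,171.18) → (129.35,170.99) (closed)

[4] `<path>` closed polygon, #ff00ff→score S500 F1838: (5.14,163.99) → (24.43,151.18) → (102.55,100.64) → (5.14,163.99) (closed)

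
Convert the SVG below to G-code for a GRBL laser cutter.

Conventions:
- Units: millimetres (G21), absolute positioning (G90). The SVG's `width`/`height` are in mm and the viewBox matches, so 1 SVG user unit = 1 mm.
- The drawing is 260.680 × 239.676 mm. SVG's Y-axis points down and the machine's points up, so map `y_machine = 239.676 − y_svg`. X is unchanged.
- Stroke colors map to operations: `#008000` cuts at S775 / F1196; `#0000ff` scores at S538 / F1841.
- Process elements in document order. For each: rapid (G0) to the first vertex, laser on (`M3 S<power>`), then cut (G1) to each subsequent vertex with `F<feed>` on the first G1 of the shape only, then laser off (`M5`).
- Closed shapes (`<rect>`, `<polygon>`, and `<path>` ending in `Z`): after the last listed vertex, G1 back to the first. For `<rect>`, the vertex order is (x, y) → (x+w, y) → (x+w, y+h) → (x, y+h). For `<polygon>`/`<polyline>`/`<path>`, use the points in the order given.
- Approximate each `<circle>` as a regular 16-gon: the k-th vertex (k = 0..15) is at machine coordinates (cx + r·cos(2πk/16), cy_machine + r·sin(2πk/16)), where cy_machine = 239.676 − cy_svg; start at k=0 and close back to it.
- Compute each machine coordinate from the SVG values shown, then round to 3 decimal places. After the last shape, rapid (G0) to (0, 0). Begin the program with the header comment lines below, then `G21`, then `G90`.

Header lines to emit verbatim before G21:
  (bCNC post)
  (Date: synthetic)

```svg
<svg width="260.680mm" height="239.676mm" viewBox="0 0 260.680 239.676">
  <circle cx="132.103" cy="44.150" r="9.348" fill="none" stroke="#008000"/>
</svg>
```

(bCNC post)
(Date: synthetic)
G21
G90
G0 X141.451 Y195.526
M3 S775
G1 X140.739 Y199.103 F1196
G1 X138.713 Y202.136
G1 X135.680 Y204.162
G1 X132.103 Y204.874
G1 X128.526 Y204.162
G1 X125.493 Y202.136
G1 X123.467 Y199.103
G1 X122.755 Y195.526
G1 X123.467 Y191.949
G1 X125.493 Y188.916
G1 X128.526 Y186.890
G1 X132.103 Y186.178
G1 X135.680 Y186.890
G1 X138.713 Y188.916
G1 X140.739 Y191.949
G1 X141.451 Y195.526
M5
G0 X0.000 Y0.000

viewBox `0 0 260.680 239.676` with mm width/height → 1 unit = 1 mm. Flip: y_m = 239.676 − y_svg.

**Shape 1** — `<circle>` circle, stroke `#008000` → cut (S775, F1196). Machine vertices: (141.451,195.526) → (140.739,199.103) → (138.713,202.136) → (135.680,204.162) → (132.103,204.874) → (128.526,204.162) → (125.493,202.136) → (123.467,199.103) → (122.755,195.526) → (123.467,191.949) → (125.493,188.916) → (128.526,186.890) → (132.103,186.178) → (135.680,186.890) → (138.713,188.916) → (140.739,191.949) → (141.451,195.526). Closed: final G1 returns to the first vertex.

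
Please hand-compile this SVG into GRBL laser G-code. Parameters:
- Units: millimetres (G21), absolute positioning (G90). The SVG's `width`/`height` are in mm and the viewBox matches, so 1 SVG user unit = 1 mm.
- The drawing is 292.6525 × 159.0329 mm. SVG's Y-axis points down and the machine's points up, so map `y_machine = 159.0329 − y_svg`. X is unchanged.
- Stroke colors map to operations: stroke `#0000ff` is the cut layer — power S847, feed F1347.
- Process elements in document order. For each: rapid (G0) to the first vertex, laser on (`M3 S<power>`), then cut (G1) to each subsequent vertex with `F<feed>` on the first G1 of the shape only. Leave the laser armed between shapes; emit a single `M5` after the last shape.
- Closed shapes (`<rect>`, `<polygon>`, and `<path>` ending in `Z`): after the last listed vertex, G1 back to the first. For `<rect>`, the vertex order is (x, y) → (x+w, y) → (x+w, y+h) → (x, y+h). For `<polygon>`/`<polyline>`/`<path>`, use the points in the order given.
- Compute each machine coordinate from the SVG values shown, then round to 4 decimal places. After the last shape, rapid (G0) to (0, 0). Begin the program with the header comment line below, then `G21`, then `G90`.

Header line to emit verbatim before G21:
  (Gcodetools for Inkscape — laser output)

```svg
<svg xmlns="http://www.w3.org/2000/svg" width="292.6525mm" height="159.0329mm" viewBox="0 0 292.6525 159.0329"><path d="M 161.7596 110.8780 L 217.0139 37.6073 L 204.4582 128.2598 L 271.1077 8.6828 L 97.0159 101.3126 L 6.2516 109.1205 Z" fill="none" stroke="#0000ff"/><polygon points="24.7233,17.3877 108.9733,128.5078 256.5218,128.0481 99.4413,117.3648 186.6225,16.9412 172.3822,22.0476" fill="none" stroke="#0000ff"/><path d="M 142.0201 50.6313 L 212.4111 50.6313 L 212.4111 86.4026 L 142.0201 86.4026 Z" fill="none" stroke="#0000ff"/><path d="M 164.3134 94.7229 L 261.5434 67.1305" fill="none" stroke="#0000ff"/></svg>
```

Since the viewBox matches the mm dimensions, user units are millimetres directly. The only transform is the Y-flip y_m = 159.0329 − y_svg.

Shape 1 is a closed polygon drawn with `<path>`. Its stroke #0000ff means cut at S847, F1347. After flipping Y the toolpath is (161.7596,48.1549) → (217.0139,121.4256) → (204.4582,30.7731) → (271.1077,150.3501) → (97.0159,57.7203) → (6.2516,49.9124) → (161.7596,48.1549), returning to the start.

Shape 2 is a closed polygon drawn with `<polygon>`. Its stroke #0000ff means cut at S847, F1347. After flipping Y the toolpath is (24.7233,141.6452) → (108.9733,30.5251) → (256.5218,30.9848) → (99.4413,41.6681) → (186.6225,142.0917) → (172.3822,136.9853) → (24.7233,141.6452), returning to the start.

Shape 3 is a rectangle drawn with `<path>`. Its stroke #0000ff means cut at S847, F1347. After flipping Y the toolpath is (142.0201,108.4016) → (212.4111,108.4016) → (212.4111,72.6303) → (142.0201,72.6303) → (142.0201,108.4016), returning to the start.

Shape 4 is a line segment drawn with `<path>`. Its stroke #0000ff means cut at S847, F1347. After flipping Y the toolpath is (164.3134,64.3100) → (261.5434,91.9024).

(Gcodetools for Inkscape — laser output)
G21
G90
G0 X161.7596 Y48.1549
M3 S847
G1 X217.0139 Y121.4256 F1347
G1 X204.4582 Y30.7731
G1 X271.1077 Y150.3501
G1 X97.0159 Y57.7203
G1 X6.2516 Y49.9124
G1 X161.7596 Y48.1549
G0 X24.7233 Y141.6452
M3 S847
G1 X108.9733 Y30.5251 F1347
G1 X256.5218 Y30.9848
G1 X99.4413 Y41.6681
G1 X186.6225 Y142.0917
G1 X172.3822 Y136.9853
G1 X24.7233 Y141.6452
G0 X142.0201 Y108.4016
M3 S847
G1 X212.4111 Y108.4016 F1347
G1 X212.4111 Y72.6303
G1 X142.0201 Y72.6303
G1 X142.0201 Y108.4016
G0 X164.3134 Y64.3100
M3 S847
G1 X261.5434 Y91.9024 F1347
M5
G0 X0.0000 Y0.0000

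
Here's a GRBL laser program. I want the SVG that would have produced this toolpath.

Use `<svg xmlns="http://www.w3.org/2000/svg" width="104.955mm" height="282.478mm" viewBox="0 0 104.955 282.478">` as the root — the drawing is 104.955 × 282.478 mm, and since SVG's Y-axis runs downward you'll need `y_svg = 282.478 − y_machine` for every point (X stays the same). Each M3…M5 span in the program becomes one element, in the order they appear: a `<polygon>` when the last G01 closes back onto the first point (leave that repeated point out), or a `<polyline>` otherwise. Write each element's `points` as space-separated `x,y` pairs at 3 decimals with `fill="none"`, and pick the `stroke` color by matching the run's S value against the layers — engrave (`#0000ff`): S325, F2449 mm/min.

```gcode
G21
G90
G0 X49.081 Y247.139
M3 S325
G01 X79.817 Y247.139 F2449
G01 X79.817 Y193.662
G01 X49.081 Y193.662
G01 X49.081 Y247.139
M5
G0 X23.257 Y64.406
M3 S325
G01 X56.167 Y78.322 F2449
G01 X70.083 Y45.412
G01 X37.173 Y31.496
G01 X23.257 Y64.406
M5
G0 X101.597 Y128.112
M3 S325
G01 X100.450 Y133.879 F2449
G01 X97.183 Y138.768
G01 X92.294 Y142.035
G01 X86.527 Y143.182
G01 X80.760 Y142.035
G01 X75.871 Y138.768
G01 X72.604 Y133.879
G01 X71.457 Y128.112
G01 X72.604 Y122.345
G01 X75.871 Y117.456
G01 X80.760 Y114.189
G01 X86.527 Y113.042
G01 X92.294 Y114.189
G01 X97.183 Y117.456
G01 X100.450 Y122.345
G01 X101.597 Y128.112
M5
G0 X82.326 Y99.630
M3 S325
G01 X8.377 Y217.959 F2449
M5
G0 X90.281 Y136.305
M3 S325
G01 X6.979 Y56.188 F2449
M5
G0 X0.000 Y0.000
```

y_svg = 282.478 − y_m. Every run uses S325, so all elements get stroke `#0000ff` (engrave).

[1] closed run; points: 49.081,35.339 79.817,35.339 79.817,88.816 49.081,88.816

[2] closed run; points: 23.257,218.072 56.167,204.156 70.083,237.066 37.173,250.982

[3] closed run; points: 101.597,154.366 100.450,148.599 97.183,143.710 92.294,140.443 86.527,139.296 80.760,140.443 75.871,143.710 72.604,148.599 71.457,154.366 72.604,160.133 75.871,165.022 80.760,168.289 86.527,169.436 92.294,168.289 97.183,165.022 100.450,160.133

[4] open run; points: 82.326,182.848 8.377,64.519

[5] open run; points: 90.281,146.173 6.979,226.290

<svg xmlns="http://www.w3.org/2000/svg" width="104.955mm" height="282.478mm" viewBox="0 0 104.955 282.478">
  <polygon points="49.081,35.339 79.817,35.339 79.817,88.816 49.081,88.816" fill="none" stroke="#0000ff"/>
  <polygon points="23.257,218.072 56.167,204.156 70.083,237.066 37.173,250.982" fill="none" stroke="#0000ff"/>
  <polygon points="101.597,154.366 100.450,148.599 97.183,143.710 92.294,140.443 86.527,139.296 80.760,140.443 75.871,143.710 72.604,148.599 71.457,154.366 72.604,160.133 75.871,165.022 80.760,168.289 86.527,169.436 92.294,168.289 97.183,165.022 100.450,160.133" fill="none" stroke="#0000ff"/>
  <polyline points="82.326,182.848 8.377,64.519" fill="none" stroke="#0000ff"/>
  <polyline points="90.281,146.173 6.979,226.290" fill="none" stroke="#0000ff"/>
</svg>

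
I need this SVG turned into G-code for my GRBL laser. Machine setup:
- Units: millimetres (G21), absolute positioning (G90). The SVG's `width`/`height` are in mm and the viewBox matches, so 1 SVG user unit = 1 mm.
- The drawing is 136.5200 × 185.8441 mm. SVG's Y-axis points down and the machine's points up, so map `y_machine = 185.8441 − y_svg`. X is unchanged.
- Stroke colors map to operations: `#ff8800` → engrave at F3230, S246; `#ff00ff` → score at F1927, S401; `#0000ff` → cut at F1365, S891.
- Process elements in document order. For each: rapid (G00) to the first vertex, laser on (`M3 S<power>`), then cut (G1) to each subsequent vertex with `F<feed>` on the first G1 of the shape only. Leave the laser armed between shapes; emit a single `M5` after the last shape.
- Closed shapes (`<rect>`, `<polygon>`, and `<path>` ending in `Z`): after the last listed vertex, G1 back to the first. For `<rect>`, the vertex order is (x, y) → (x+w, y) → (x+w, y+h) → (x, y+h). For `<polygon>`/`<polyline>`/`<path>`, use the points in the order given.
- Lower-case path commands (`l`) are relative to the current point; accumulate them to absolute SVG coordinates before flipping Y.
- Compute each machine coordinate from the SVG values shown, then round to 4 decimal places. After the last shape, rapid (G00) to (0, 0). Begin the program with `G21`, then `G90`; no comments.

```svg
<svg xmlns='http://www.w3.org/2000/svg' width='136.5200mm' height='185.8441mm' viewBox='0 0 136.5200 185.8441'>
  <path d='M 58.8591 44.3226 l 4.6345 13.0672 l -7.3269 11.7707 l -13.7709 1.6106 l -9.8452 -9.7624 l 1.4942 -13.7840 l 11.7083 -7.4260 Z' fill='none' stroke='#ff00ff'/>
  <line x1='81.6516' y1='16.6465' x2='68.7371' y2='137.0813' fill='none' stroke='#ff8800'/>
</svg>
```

G21
G90
G00 X58.8591 Y141.5215
M3 S401
G1 X63.4936 Y128.4543 F1927
G1 X56.1667 Y116.6836
G1 X42.3958 Y115.0730
G1 X32.5506 Y124.8354
G1 X34.0448 Y138.6194
G1 X45.7531 Y146.0454
G1 X58.8591 Y141.5215
G00 X81.6516 Y169.1976
M3 S246
G1 X68.7371 Y48.7628 F3230
M5
G00 X0.0000 Y0.0000

Since the viewBox matches the mm dimensions, user units are millimetres directly. The only transform is the Y-flip y_m = 185.8441 − y_svg.

Shape 1 is a regular polygon drawn with `<path>`. Its stroke #ff00ff means score at S401, F1927. After flipping Y the toolpath is (58.8591,141.5215) → (63.4936,128.4543) → (56.1667,116.6836) → (42.3958,115.0730) → (32.5506,124.8354) → (34.0448,138.6194) → (45.7531,146.0454) → (58.8591,141.5215), returning to the start.

Shape 2 is a line segment drawn with `<line>`. Its stroke #ff8800 means engrave at S246, F3230. After flipping Y the toolpath is (81.6516,169.1976) → (68.7371,48.7628).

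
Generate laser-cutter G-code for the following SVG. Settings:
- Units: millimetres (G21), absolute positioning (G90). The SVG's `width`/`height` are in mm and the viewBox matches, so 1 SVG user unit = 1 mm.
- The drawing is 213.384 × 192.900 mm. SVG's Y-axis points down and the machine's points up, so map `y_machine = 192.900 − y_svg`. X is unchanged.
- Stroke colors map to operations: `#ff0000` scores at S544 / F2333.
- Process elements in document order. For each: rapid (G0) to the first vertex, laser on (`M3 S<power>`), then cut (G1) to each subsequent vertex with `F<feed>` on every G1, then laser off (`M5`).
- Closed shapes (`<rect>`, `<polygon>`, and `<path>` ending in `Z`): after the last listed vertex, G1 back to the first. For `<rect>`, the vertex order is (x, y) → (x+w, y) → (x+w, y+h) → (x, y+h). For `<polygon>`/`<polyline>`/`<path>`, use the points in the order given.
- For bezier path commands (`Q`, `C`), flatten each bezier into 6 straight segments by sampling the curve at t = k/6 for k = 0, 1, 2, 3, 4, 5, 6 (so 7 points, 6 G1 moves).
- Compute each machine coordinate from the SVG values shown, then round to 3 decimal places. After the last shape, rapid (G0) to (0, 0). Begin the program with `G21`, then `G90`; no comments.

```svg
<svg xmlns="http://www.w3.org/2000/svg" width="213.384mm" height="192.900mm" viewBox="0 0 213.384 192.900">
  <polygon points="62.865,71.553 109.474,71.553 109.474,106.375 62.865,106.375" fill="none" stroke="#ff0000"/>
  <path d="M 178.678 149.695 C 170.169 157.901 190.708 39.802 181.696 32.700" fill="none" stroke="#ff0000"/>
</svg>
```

G21
G90
G0 X62.865 Y121.347
M3 S544
G1 X109.474 Y121.347 F2333
G1 X109.474 Y86.525 F2333
G1 X62.865 Y86.525 F2333
G1 X62.865 Y121.347 F2333
M5
G0 X178.678 Y43.205
M3 S544
G1 X176.573 Y48.529 F2333
G1 X177.681 Y68.312 F2333
G1 X180.376 Y95.962 F2333
G1 X183.028 Y124.888 F2333
G1 X184.011 Y148.498 F2333
G1 X181.696 Y160.200 F2333
M5
G0 X0.000 Y0.000

1 u = 1 mm; y_m = 192.900 − y.

[1] `<polygon>` rectangle, #ff0000→score S544 F2333: (62.865,121.347) → (109.474,121.347) → (109.474,86.525) → (62.865,86.525) → (62.865,121.347) (closed)

[2] `<path>` cubic bezier, #ff0000→score S544 F2333: (178.678,43.205) → (176.573,48.529) → (177.681,68.312) → (180.376,95.962) → (183.028,124.888) → (184.011,148.498) → (181.696,160.200)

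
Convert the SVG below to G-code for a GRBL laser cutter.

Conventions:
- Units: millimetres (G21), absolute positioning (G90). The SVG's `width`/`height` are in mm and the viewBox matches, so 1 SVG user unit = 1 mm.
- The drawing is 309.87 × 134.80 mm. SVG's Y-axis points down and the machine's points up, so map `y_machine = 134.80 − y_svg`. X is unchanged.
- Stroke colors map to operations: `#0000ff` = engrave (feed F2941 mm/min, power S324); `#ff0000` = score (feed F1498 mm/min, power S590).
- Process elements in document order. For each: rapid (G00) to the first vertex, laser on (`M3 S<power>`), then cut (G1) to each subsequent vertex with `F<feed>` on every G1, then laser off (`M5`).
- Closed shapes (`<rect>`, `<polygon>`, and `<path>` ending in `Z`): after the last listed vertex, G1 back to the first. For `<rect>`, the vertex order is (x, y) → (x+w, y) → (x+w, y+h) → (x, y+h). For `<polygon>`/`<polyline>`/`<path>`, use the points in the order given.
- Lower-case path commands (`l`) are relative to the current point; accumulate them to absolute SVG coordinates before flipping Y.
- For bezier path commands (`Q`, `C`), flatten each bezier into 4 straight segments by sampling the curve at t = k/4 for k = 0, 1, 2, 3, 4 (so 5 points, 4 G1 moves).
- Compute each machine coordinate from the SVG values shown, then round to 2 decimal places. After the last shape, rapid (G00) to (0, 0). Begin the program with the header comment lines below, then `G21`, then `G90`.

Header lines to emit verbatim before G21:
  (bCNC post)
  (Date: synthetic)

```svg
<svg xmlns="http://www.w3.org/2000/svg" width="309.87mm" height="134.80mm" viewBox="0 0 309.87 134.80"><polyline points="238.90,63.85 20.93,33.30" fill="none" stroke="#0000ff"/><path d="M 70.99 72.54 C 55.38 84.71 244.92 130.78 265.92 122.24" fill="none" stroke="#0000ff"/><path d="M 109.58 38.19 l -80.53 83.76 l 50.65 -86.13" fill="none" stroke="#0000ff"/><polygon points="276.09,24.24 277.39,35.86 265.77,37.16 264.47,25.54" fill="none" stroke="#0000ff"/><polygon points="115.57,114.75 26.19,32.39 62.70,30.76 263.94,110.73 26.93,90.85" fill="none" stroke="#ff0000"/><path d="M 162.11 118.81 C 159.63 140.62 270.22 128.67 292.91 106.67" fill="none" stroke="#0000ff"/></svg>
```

viewBox `0 0 309.87 134.80` with mm width/height → 1 unit = 1 mm. Flip: y_m = 134.80 − y_svg.

**Shape 1** — `<polyline>` line segment, stroke `#0000ff` → engrave (S324, F2941). Machine vertices: (238.90,70.95) → (20.93,101.50). Open path.

**Shape 2** — `<path>` cubic bezier, stroke `#0000ff` → engrave (S324, F2941). Control points (SVG): P0=(70.99,72.54), P1=(55.38,84.71), P2=(244.92,130.78), P3=(265.92,122.24); sampled at t=k/4. Machine vertices: (70.99,62.26) → (91.91,48.16) → (154.73,29.64) → (224.41,15.01) → (265.92,12.56). Open path.

**Shape 3** — `<path>` open polyline, stroke `#0000ff` → engrave (S324, F2941). Machine vertices: (109.58,96.61) → (29.05,12.85) → (79.70,98.98). Open path.

**Shape 4** — `<polygon>` regular polygon, stroke `#0000ff` → engrave (S324, F2941). Machine vertices: (276.09,110.56) → (277.39,98.94) → (265.77,97.64) → (264.47,109.26) → (276.09,110.56). Closed: final G1 returns to the first vertex.

**Shape 5** — `<polygon>` closed polygon, stroke `#ff0000` → score (S590, F1498). Machine vertices: (115.57,20.05) → (26.19,102.41) → (62.70,104.04) → (263.94,24.07) → (26.93,43.95) → (115.57,20.05). Closed: final G1 returns to the first vertex.

**Shape 6** — `<path>` cubic bezier, stroke `#0000ff` → engrave (S324, F2941). Control points (SVG): P0=(162.11,118.81), P1=(159.63,140.62), P2=(270.22,128.67), P3=(292.91,106.67); sampled at t=k/4. Machine vertices: (162.11,15.99) → (178.31,5.59) → (218.07,5.63) → (262.55,13.88) → (292.91,28.13). Open path.

(bCNC post)
(Date: synthetic)
G21
G90
G00 X238.90 Y70.95
M3 S324
G1 X20.93 Y101.50 F2941
M5
G00 X70.99 Y62.26
M3 S324
G1 X91.91 Y48.16 F2941
G1 X154.73 Y29.64 F2941
G1 X224.41 Y15.01 F2941
G1 X265.92 Y12.56 F2941
M5
G00 X109.58 Y96.61
M3 S324
G1 X29.05 Y12.85 F2941
G1 X79.70 Y98.98 F2941
M5
G00 X276.09 Y110.56
M3 S324
G1 X277.39 Y98.94 F2941
G1 X265.77 Y97.64 F2941
G1 X264.47 Y109.26 F2941
G1 X276.09 Y110.56 F2941
M5
G00 X115.57 Y20.05
M3 S590
G1 X26.19 Y102.41 F1498
G1 X62.70 Y104.04 F1498
G1 X263.94 Y24.07 F1498
G1 X26.93 Y43.95 F1498
G1 X115.57 Y20.05 F1498
M5
G00 X162.11 Y15.99
M3 S324
G1 X178.31 Y5.59 F2941
G1 X218.07 Y5.63 F2941
G1 X262.55 Y13.88 F2941
G1 X292.91 Y28.13 F2941
M5
G00 X0.00 Y0.00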